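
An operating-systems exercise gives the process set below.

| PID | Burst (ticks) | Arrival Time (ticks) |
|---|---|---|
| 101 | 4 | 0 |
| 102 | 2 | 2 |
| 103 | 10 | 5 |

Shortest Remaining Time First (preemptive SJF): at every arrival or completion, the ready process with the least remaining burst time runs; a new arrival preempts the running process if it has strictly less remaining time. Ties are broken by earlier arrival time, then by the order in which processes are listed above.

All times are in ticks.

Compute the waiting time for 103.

Schedule: | 101 0-4 | 102 4-6 | 103 6-16 |
Completion: 101=4  102=6  103=16
Turnaround (C−A): 101=4  102=4  103=11
Waiting(103) = turnaround − burst = 11 − 10 = 1

1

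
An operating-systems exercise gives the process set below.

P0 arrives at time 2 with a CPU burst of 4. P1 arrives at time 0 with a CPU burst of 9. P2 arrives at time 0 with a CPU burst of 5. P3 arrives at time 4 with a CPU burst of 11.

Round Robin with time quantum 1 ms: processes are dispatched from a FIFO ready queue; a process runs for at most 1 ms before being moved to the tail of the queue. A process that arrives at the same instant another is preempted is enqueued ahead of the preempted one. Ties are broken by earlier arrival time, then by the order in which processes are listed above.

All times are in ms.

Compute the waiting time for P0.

Gantt: | P1 0-1 | P2 1-2 | P1 2-3 | P0 3-4 | P2 4-5 | P1 5-6 | P3 6-7 | P0 7-8 | P2 8-9 | P1 9-10 | P3 10-11 | P0 11-12 | P2 12-13 | P1 13-14 | P3 14-15 | P0 15-16 | P2 16-17 | P1 17-18 | P3 18-19 | P1 19-20 | P3 20-21 | P1 21-22 | P3 22-23 | P1 23-24 | P3 24-29 |
Completion: P0=16  P1=24  P2=17  P3=29
Waiting(P0) = turnaround − burst = 14 − 4 = 10

10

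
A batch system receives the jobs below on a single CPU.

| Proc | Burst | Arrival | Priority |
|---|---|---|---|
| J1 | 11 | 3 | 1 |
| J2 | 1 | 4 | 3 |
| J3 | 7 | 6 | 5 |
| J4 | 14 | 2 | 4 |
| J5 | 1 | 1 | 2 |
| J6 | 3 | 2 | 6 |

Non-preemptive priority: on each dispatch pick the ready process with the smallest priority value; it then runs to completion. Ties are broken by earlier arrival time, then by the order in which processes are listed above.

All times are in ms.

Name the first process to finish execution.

J5

Schedule: | idle 0-1 | J5 1-2 | J4 2-16 | J1 16-27 | J2 27-28 | J3 28-35 | J6 35-38 |
Completion: J1=27  J2=28  J3=35  J4=16  J5=2  J6=38
Finish order: J5 → J4 → J1 → J2 → J3 → J6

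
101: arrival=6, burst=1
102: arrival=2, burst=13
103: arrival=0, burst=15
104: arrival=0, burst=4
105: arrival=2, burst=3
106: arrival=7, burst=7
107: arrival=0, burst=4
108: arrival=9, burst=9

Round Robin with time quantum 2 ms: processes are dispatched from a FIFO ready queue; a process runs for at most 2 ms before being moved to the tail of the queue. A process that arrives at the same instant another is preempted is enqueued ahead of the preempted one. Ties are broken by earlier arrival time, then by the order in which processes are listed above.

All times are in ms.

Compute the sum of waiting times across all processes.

Gantt: | 103 0-2 | 104 2-4 | 107 4-6 | 102 6-8 | 105 8-10 | 103 10-12 | 104 12-14 | 101 14-15 | 107 15-17 | 106 17-19 | 102 19-21 | 108 21-23 | 105 23-24 | 103 24-26 | 106 26-28 | 102 28-30 | 108 30-32 | 103 32-34 | 106 34-36 | 102 36-38 | 108 38-40 | 103 40-42 | 106 42-43 | 102 43-45 | 108 45-47 | 103 47-49 | 102 49-51 | 108 51-52 | 103 52-54 | 102 54-55 | 103 55-56 |
Completion: 101=15  102=55  103=56  104=14  105=24  106=43  107=17  108=52
Waiting = turnaround − burst: 101=8, 102=40, 103=41, 104=10, 105=19, 106=29, 107=13, 108=34
Total waiting = 8 + 40 + 41 + 10 + 19 + 29 + 13 + 34 = 194

194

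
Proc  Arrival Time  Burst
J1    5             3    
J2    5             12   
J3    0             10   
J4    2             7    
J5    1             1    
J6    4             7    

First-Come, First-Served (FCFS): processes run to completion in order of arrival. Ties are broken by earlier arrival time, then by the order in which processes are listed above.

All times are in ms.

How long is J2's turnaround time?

35

Timeline: | J3 0-10 | J5 10-11 | J4 11-18 | J6 18-25 | J1 25-28 | J2 28-40 |
Completion: J1=28  J2=40  J3=10  J4=18  J5=11  J6=25
Turnaround (C−A): J1=23  J2=35  J3=10  J4=16  J5=10  J6=21
Turnaround(J2) = completion − arrival = 40 − 5 = 35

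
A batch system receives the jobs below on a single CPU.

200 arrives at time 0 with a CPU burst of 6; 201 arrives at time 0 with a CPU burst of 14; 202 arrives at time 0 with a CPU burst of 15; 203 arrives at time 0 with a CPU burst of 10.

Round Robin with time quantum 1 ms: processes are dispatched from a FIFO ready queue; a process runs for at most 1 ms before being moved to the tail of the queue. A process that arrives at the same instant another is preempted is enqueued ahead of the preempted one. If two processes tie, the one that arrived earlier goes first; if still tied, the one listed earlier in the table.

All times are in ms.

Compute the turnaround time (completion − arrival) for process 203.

Timeline: | 200 0-1 | 201 1-2 | 202 2-3 | 203 3-4 | 200 4-5 | 201 5-6 | 202 6-7 | 203 7-8 | 200 8-9 | 201 9-10 | 202 10-11 | 203 11-12 | 200 12-13 | 201 13-14 | 202 14-15 | 203 15-16 | 200 16-17 | 201 17-18 | 202 18-19 | 203 19-20 | 200 20-21 | 201 21-22 | 202 22-23 | 203 23-24 | 201 24-25 | 202 25-26 | 203 26-27 | 201 27-28 | 202 28-29 | 203 29-30 | 201 30-31 | 202 31-32 | 203 32-33 | 201 33-34 | 202 34-35 | 203 35-36 | 201 36-37 | 202 37-38 | 201 38-39 | 202 39-40 | 201 40-41 | 202 41-42 | 201 42-43 | 202 43-45 |
Completion: 200=21  201=43  202=45  203=36
Turnaround(203) = completion − arrival = 36 − 0 = 36

36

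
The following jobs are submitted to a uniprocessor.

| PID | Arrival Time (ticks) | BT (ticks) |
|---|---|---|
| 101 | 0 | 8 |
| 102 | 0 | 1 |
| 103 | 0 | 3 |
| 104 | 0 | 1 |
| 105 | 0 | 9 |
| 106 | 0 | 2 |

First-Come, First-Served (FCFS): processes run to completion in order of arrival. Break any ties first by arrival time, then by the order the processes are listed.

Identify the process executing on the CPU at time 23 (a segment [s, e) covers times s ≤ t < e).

106

Gantt: | 101 0-8 | 102 8-9 | 103 9-12 | 104 12-13 | 105 13-22 | 106 22-24 |
Completion: 101=8  102=9  103=12  104=13  105=22  106=24
Turnaround (C−A): 101=8  102=9  103=12  104=13  105=22  106=24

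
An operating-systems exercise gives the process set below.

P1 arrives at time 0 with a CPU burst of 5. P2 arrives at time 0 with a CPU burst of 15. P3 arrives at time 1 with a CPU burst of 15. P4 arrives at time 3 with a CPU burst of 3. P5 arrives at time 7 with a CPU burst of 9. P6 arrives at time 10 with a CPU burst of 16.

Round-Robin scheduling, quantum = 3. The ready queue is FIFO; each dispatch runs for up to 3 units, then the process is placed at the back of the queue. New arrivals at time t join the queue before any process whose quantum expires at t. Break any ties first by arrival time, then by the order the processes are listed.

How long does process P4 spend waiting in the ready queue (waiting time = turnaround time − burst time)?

6

Timeline: | P1 0-3 | P2 3-6 | P3 6-9 | P4 9-12 | P1 12-14 | P2 14-17 | P5 17-20 | P3 20-23 | P6 23-26 | P2 26-29 | P5 29-32 | P3 32-35 | P6 35-38 | P2 38-41 | P5 41-44 | P3 44-47 | P6 47-50 | P2 50-53 | P3 53-56 | P6 56-63 |
Completion: P1=14  P2=53  P3=56  P4=12  P5=44  P6=63
Turnaround (C−A): P1=14  P2=53  P3=55  P4=9  P5=37  P6=53
Waiting(P4) = turnaround − burst = 9 − 3 = 6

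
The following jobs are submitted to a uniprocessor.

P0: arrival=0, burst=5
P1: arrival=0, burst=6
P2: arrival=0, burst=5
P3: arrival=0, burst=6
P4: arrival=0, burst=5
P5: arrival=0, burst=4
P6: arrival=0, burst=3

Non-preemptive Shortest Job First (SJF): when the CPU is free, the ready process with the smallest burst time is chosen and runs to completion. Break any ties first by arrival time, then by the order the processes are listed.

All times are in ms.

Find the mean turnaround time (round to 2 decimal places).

17.57

Gantt: | P6 0-3 | P5 3-7 | P0 7-12 | P2 12-17 | P4 17-22 | P1 22-28 | P3 28-34 |
Completion: P0=12  P1=28  P2=17  P3=34  P4=22  P5=7  P6=3
Turnaround (C−A): P0=12  P1=28  P2=17  P3=34  P4=22  P5=7  P6=3
Turnaround times: P0=12, P1=28, P2=17, P3=34, P4=22, P5=7, P6=3
Average turnaround = (12+28+17+34+22+7+3) / 7 = 123/7 = 17.57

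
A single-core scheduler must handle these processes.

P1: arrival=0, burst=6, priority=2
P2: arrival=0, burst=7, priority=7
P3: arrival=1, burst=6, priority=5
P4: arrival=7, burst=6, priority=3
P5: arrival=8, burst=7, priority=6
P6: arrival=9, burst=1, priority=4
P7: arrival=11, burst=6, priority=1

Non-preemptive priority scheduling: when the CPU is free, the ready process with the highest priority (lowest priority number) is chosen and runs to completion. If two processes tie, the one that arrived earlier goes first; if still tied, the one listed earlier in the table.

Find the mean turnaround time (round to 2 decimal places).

Timeline: | P1 0-6 | P3 6-12 | P7 12-18 | P4 18-24 | P6 24-25 | P5 25-32 | P2 32-39 |
Completion: P1=6  P2=39  P3=12  P4=24  P5=32  P6=25  P7=18
Turnaround times: P1=6, P2=39, P3=11, P4=17, P5=24, P6=16, P7=7
Average turnaround = (6+39+11+17+24+16+7) / 7 = 120/7 = 17.14

17.14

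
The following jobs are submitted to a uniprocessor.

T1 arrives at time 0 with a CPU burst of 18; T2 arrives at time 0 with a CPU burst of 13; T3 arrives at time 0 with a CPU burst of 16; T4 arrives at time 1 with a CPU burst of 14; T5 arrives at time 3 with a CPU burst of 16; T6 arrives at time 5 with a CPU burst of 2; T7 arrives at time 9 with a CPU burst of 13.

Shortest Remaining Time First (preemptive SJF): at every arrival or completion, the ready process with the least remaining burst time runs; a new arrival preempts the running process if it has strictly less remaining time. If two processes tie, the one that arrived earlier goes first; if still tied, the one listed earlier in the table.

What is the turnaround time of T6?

Timeline: | T2 0-5 | T6 5-7 | T2 7-15 | T7 15-28 | T4 28-42 | T3 42-58 | T5 58-74 | T1 74-92 |
Completion: T1=92  T2=15  T3=58  T4=42  T5=74  T6=7  T7=28
Turnaround (C−A): T1=92  T2=15  T3=58  T4=41  T5=71  T6=2  T7=19
Turnaround(T6) = completion − arrival = 7 − 5 = 2

2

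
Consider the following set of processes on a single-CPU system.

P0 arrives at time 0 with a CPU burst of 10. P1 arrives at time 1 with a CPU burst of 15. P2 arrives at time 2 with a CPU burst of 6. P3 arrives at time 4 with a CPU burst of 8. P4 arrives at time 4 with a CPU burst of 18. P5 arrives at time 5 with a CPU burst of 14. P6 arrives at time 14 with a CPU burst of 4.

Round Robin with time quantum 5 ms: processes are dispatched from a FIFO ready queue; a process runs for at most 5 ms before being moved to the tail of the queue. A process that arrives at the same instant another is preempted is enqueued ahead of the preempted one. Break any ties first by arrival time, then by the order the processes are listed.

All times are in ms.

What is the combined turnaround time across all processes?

352

Timeline: | P0 0-5 | P1 5-10 | P2 10-15 | P3 15-20 | P4 20-25 | P5 25-30 | P0 30-35 | P1 35-40 | P6 40-44 | P2 44-45 | P3 45-48 | P4 48-53 | P5 53-58 | P1 58-63 | P4 63-68 | P5 68-72 | P4 72-75 |
Completion: P0=35  P1=63  P2=45  P3=48  P4=75  P5=72  P6=44
Turnaround (C−A): P0=35  P1=62  P2=43  P3=44  P4=71  P5=67  P6=30
Turnaround = completion − arrival: P0=35, P1=62, P2=43, P3=44, P4=71, P5=67, P6=30
Total turnaround = 35 + 62 + 43 + 44 + 71 + 67 + 30 = 352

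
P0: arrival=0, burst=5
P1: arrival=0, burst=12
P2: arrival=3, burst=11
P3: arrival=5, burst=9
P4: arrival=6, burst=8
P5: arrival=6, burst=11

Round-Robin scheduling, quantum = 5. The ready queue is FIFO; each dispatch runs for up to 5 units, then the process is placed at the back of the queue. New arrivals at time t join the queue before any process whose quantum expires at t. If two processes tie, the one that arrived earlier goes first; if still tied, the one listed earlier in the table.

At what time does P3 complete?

Timeline: | P0 0-5 | P1 5-10 | P2 10-15 | P3 15-20 | P4 20-25 | P5 25-30 | P1 30-35 | P2 35-40 | P3 40-44 | P4 44-47 | P5 47-52 | P1 52-54 | P2 54-55 | P5 55-56 |
Completion: P0=5  P1=54  P2=55  P3=44  P4=47  P5=56
Turnaround (C−A): P0=5  P1=54  P2=52  P3=39  P4=41  P5=50

44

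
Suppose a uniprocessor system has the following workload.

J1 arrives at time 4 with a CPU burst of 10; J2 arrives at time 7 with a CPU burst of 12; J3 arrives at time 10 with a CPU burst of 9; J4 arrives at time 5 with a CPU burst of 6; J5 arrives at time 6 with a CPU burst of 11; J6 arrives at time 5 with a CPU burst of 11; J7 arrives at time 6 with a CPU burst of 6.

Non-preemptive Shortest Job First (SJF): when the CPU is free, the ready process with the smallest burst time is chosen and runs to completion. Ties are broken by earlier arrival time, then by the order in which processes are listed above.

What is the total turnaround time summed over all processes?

Gantt: | idle 0-4 | J1 4-14 | J4 14-20 | J7 20-26 | J3 26-35 | J6 35-46 | J5 46-57 | J2 57-69 |
Completion: J1=14  J2=69  J3=35  J4=20  J5=57  J6=46  J7=26
Turnaround = completion − arrival: J1=10, J2=62, J3=25, J4=15, J5=51, J6=41, J7=20
Total turnaround = 10 + 62 + 25 + 15 + 51 + 41 + 20 = 224

224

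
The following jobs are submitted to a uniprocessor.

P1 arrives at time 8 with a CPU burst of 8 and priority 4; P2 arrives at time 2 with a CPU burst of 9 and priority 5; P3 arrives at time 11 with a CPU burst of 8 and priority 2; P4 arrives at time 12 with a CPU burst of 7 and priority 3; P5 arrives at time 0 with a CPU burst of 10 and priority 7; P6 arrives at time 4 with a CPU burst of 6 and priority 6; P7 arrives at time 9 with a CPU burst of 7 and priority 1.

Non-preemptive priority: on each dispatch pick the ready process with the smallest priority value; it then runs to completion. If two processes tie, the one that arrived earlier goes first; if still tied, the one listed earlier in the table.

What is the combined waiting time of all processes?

Schedule: | P5 0-10 | P7 10-17 | P3 17-25 | P4 25-32 | P1 32-40 | P2 40-49 | P6 49-55 |
Completion: P1=40  P2=49  P3=25  P4=32  P5=10  P6=55  P7=17
Waiting = turnaround − burst: P1=24, P2=38, P3=6, P4=13, P5=0, P6=45, P7=1
Total waiting = 24 + 38 + 6 + 13 + 0 + 45 + 1 = 127

127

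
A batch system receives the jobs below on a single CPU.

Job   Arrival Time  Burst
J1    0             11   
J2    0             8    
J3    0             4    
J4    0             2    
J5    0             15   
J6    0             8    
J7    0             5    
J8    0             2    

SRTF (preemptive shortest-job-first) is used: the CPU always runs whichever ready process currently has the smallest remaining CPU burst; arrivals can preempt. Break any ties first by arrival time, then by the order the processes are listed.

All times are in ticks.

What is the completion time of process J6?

29

Timeline: | J4 0-2 | J8 2-4 | J3 4-8 | J7 8-13 | J2 13-21 | J6 21-29 | J1 29-40 | J5 40-55 |
Completion: J1=40  J2=21  J3=8  J4=2  J5=55  J6=29  J7=13  J8=4
Turnaround (C−A): J1=40  J2=21  J3=8  J4=2  J5=55  J6=29  J7=13  J8=4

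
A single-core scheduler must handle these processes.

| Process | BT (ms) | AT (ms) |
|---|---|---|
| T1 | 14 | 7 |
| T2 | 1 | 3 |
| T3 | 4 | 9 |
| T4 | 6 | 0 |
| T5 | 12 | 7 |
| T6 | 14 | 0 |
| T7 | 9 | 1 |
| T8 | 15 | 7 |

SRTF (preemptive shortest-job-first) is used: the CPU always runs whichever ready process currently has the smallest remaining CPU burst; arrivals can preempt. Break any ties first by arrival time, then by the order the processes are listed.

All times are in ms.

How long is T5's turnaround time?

25

Schedule: | T4 0-3 | T2 3-4 | T4 4-7 | T7 7-9 | T3 9-13 | T7 13-20 | T5 20-32 | T6 32-46 | T1 46-60 | T8 60-75 |
Completion: T1=60  T2=4  T3=13  T4=7  T5=32  T6=46  T7=20  T8=75
Turnaround (C−A): T1=53  T2=1  T3=4  T4=7  T5=25  T6=46  T7=19  T8=68
Turnaround(T5) = completion − arrival = 32 − 7 = 25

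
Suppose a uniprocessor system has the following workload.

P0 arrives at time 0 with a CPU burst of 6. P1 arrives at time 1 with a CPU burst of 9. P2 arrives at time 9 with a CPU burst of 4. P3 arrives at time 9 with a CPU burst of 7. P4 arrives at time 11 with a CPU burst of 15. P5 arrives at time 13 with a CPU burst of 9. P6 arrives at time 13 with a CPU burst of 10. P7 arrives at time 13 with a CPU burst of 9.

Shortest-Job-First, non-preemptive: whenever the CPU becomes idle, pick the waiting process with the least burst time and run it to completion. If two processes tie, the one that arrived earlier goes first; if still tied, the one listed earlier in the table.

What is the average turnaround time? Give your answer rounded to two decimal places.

24.88

Schedule: | P0 0-6 | P1 6-15 | P2 15-19 | P3 19-26 | P5 26-35 | P7 35-44 | P6 44-54 | P4 54-69 |
Completion: P0=6  P1=15  P2=19  P3=26  P4=69  P5=35  P6=54  P7=44
Turnaround (C−A): P0=6  P1=14  P2=10  P3=17  P4=58  P5=22  P6=41  P7=31
Turnaround times: P0=6, P1=14, P2=10, P3=17, P4=58, P5=22, P6=41, P7=31
Average turnaround = (6+14+10+17+58+22+41+31) / 8 = 199/8 = 24.88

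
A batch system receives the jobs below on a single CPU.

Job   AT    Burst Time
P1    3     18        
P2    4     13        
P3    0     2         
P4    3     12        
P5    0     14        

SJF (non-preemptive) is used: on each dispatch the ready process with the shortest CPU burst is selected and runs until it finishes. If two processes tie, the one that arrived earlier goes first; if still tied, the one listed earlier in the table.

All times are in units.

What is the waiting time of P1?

38

Schedule: | P3 0-2 | P5 2-16 | P4 16-28 | P2 28-41 | P1 41-59 |
Completion: P1=59  P2=41  P3=2  P4=28  P5=16
Turnaround (C−A): P1=56  P2=37  P3=2  P4=25  P5=16
Waiting(P1) = turnaround − burst = 56 − 18 = 38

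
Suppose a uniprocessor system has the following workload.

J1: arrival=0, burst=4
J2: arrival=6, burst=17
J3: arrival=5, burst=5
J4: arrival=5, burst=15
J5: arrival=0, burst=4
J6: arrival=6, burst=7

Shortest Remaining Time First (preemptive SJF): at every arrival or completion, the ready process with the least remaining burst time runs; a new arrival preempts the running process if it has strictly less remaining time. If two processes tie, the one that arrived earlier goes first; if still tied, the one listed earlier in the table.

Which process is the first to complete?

J1

Timeline: | J1 0-4 | J5 4-8 | J3 8-13 | J6 13-20 | J4 20-35 | J2 35-52 |
Completion: J1=4  J2=52  J3=13  J4=35  J5=8  J6=20
Turnaround (C−A): J1=4  J2=46  J3=8  J4=30  J5=8  J6=14
Finish order: J1 → J5 → J3 → J6 → J4 → J2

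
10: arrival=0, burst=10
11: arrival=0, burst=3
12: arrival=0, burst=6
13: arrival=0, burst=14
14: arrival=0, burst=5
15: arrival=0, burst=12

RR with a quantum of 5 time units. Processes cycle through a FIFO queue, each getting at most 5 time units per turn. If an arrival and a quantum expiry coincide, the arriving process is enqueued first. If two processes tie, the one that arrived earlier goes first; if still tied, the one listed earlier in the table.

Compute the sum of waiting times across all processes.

146

Gantt: | 10 0-5 | 11 5-8 | 12 8-13 | 13 13-18 | 14 18-23 | 15 23-28 | 10 28-33 | 12 33-34 | 13 34-39 | 15 39-44 | 13 44-48 | 15 48-50 |
Completion: 10=33  11=8  12=34  13=48  14=23  15=50
Turnaround (C−A): 10=33  11=8  12=34  13=48  14=23  15=50
Waiting = turnaround − burst: 10=23, 11=5, 12=28, 13=34, 14=18, 15=38
Total waiting = 23 + 5 + 28 + 34 + 18 + 38 = 146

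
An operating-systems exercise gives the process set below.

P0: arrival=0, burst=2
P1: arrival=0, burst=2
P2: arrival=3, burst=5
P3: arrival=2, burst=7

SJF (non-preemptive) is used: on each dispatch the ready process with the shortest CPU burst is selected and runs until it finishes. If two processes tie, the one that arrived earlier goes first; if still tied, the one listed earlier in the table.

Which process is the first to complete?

Schedule: | P0 0-2 | P1 2-4 | P2 4-9 | P3 9-16 |
Completion: P0=2  P1=4  P2=9  P3=16
Turnaround (C−A): P0=2  P1=4  P2=6  P3=14
Finish order: P0 → P1 → P2 → P3

P0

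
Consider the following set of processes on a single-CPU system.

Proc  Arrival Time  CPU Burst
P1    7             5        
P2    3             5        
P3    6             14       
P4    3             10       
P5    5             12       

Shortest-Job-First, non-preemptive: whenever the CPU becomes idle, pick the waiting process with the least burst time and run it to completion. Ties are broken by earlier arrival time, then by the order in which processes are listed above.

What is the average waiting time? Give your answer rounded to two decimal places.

11.60

Timeline: | idle 0-3 | P2 3-8 | P1 8-13 | P4 13-23 | P5 23-35 | P3 35-49 |
Completion: P1=13  P2=8  P3=49  P4=23  P5=35
Turnaround (C−A): P1=6  P2=5  P3=43  P4=20  P5=30
Waiting times: P1=1, P2=0, P3=29, P4=10, P5=18
Average waiting = (1+0+29+10+18) / 5 = 58/5 = 11.60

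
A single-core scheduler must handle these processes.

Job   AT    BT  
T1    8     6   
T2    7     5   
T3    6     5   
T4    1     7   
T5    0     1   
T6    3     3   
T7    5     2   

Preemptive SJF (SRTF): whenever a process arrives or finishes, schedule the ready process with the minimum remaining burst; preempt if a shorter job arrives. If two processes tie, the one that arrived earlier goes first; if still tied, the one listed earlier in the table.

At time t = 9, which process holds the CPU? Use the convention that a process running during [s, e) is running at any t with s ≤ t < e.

T4

Gantt: | T5 0-1 | T4 1-3 | T6 3-6 | T7 6-8 | T4 8-13 | T3 13-18 | T2 18-23 | T1 23-29 |
Completion: T1=29  T2=23  T3=18  T4=13  T5=1  T6=6  T7=8
Turnaround (C−A): T1=21  T2=16  T3=12  T4=12  T5=1  T6=3  T7=3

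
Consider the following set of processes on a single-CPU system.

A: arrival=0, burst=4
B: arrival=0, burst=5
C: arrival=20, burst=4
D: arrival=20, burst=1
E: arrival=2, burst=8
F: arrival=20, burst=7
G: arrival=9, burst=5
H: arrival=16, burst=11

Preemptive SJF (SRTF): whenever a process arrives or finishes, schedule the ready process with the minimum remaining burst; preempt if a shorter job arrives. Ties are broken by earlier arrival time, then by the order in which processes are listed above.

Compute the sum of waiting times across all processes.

Timeline: | A 0-4 | B 4-9 | G 9-14 | E 14-20 | D 20-21 | E 21-23 | C 23-27 | F 27-34 | H 34-45 |
Completion: A=4  B=9  C=27  D=21  E=23  F=34  G=14  H=45
Waiting = turnaround − burst: A=0, B=4, C=3, D=0, E=13, F=7, G=0, H=18
Total waiting = 0 + 4 + 3 + 0 + 13 + 7 + 0 + 18 = 45

45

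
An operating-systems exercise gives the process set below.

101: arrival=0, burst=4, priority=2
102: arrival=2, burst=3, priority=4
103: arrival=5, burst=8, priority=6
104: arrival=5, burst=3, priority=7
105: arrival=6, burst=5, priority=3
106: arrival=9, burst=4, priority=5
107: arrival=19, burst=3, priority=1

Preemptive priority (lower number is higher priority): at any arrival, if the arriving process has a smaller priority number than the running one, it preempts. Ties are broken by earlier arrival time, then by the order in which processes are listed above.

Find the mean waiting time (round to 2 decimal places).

6.57

Schedule: | 101 0-4 | 102 4-6 | 105 6-11 | 102 11-12 | 106 12-16 | 103 16-19 | 107 19-22 | 103 22-27 | 104 27-30 |
Completion: 101=4  102=12  103=27  104=30  105=11  106=16  107=22
Waiting times: 101=0, 102=7, 103=14, 104=22, 105=0, 106=3, 107=0
Average waiting = (0+7+14+22+0+3+0) / 7 = 46/7 = 6.57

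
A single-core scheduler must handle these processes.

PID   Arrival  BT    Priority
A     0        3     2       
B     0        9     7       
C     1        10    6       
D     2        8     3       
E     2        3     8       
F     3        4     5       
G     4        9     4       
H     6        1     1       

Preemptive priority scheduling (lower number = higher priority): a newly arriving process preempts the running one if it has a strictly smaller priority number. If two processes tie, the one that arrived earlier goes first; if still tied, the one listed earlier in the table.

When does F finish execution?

25

Schedule: | A 0-3 | D 3-6 | H 6-7 | D 7-12 | G 12-21 | F 21-25 | C 25-35 | B 35-44 | E 44-47 |
Completion: A=3  B=44  C=35  D=12  E=47  F=25  G=21  H=7
Turnaround (C−A): A=3  B=44  C=34  D=10  E=45  F=22  G=17  H=1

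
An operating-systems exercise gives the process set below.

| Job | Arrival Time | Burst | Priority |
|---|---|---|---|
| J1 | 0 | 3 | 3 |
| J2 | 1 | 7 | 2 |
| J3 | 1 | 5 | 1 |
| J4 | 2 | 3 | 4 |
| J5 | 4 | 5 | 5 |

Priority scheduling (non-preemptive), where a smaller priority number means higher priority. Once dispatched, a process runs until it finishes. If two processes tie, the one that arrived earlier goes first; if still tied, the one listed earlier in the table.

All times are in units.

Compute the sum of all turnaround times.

59

Schedule: | J1 0-3 | J3 3-8 | J2 8-15 | J4 15-18 | J5 18-23 |
Completion: J1=3  J2=15  J3=8  J4=18  J5=23
Turnaround (C−A): J1=3  J2=14  J3=7  J4=16  J5=19
Turnaround = completion − arrival: J1=3, J2=14, J3=7, J4=16, J5=19
Total turnaround = 3 + 14 + 7 + 16 + 19 = 59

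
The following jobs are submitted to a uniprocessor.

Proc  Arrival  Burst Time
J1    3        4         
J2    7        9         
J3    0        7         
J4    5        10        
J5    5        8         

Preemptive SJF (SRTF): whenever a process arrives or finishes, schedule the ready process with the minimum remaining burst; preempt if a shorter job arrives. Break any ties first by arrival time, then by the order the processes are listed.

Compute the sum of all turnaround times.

Gantt: | J3 0-7 | J1 7-11 | J5 11-19 | J2 19-28 | J4 28-38 |
Completion: J1=11  J2=28  J3=7  J4=38  J5=19
Turnaround = completion − arrival: J1=8, J2=21, J3=7, J4=33, J5=14
Total turnaround = 8 + 21 + 7 + 33 + 14 = 83

83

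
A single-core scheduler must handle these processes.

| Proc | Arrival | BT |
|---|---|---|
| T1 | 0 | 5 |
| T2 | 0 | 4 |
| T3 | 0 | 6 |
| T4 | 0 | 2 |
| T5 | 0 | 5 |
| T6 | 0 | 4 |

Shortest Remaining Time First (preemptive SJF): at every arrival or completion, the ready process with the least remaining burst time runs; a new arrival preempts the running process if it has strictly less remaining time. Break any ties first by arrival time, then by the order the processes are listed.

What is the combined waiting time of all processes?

53

Schedule: | T4 0-2 | T2 2-6 | T6 6-10 | T1 10-15 | T5 15-20 | T3 20-26 |
Completion: T1=15  T2=6  T3=26  T4=2  T5=20  T6=10
Turnaround (C−A): T1=15  T2=6  T3=26  T4=2  T5=20  T6=10
Waiting = turnaround − burst: T1=10, T2=2, T3=20, T4=0, T5=15, T6=6
Total waiting = 10 + 2 + 20 + 0 + 15 + 6 = 53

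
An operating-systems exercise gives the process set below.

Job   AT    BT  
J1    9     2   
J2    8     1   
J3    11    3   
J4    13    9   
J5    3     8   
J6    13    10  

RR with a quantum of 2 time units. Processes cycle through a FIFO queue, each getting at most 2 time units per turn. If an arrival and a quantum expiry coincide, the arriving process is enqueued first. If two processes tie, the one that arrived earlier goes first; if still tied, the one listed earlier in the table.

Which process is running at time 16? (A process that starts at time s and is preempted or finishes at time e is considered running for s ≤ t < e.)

J4

Schedule: | idle 0-3 | J5 3-9 | J2 9-10 | J1 10-12 | J5 12-14 | J3 14-16 | J4 16-18 | J6 18-20 | J3 20-21 | J4 21-23 | J6 23-25 | J4 25-27 | J6 27-29 | J4 29-31 | J6 31-33 | J4 33-34 | J6 34-36 |
Completion: J1=12  J2=10  J3=21  J4=34  J5=14  J6=36
Turnaround (C−A): J1=3  J2=2  J3=10  J4=21  J5=11  J6=23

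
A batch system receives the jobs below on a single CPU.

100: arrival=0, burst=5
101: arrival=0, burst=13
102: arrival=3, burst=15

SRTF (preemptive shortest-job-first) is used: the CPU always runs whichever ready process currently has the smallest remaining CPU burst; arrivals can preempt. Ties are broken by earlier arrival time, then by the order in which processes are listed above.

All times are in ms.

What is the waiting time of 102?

15

Gantt: | 100 0-5 | 101 5-18 | 102 18-33 |
Completion: 100=5  101=18  102=33
Waiting(102) = turnaround − burst = 30 − 15 = 15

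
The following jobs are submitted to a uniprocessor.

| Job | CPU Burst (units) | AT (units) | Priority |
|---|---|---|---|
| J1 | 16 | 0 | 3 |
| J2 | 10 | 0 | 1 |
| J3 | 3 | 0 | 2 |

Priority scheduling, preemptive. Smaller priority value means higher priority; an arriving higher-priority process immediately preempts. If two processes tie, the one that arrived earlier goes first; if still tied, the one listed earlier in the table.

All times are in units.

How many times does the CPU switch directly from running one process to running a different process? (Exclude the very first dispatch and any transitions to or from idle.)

2

Timeline: | J2 0-10 | J3 10-13 | J1 13-29 |
Completion: J1=29  J2=10  J3=13
Turnaround (C−A): J1=29  J2=10  J3=13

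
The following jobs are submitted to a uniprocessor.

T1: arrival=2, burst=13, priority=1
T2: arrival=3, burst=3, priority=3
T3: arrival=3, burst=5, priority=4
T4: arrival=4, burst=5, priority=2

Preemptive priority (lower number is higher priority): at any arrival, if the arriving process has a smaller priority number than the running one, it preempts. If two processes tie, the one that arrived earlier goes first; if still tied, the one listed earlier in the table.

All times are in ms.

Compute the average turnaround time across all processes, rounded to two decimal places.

Timeline: | idle 0-2 | T1 2-15 | T4 15-20 | T2 20-23 | T3 23-28 |
Completion: T1=15  T2=23  T3=28  T4=20
Turnaround times: T1=13, T2=20, T3=25, T4=16
Average turnaround = (13+20+25+16) / 4 = 74/4 = 18.50

18.50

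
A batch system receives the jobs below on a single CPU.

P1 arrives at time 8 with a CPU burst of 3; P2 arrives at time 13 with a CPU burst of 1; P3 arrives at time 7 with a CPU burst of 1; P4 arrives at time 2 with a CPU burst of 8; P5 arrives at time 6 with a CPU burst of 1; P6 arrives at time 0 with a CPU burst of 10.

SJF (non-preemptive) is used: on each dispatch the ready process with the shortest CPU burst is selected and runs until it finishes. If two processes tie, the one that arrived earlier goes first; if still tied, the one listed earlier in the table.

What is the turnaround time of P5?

Timeline: | P6 0-10 | P5 10-11 | P3 11-12 | P1 12-15 | P2 15-16 | P4 16-24 |
Completion: P1=15  P2=16  P3=12  P4=24  P5=11  P6=10
Turnaround(P5) = completion − arrival = 11 − 6 = 5

5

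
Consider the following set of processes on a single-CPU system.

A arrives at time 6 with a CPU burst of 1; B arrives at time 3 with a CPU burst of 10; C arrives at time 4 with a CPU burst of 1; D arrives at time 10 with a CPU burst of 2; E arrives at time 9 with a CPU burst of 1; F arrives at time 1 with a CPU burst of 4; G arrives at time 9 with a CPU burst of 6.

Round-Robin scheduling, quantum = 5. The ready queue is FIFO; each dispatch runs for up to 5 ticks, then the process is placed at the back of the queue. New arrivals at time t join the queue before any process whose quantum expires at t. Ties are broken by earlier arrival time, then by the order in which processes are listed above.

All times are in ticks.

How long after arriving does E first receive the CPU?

3

Schedule: | idle 0-1 | F 1-5 | B 5-10 | C 10-11 | A 11-12 | E 12-13 | G 13-18 | D 18-20 | B 20-25 | G 25-26 |
Completion: A=12  B=25  C=11  D=20  E=13  F=5  G=26
Response(E) = first start − arrival = 12 − 9 = 3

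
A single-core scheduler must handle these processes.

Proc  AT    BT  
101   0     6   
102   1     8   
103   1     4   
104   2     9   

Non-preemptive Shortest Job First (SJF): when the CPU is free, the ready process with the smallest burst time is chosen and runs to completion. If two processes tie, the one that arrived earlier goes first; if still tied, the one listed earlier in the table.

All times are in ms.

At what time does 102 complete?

Schedule: | 101 0-6 | 103 6-10 | 102 10-18 | 104 18-27 |
Completion: 101=6  102=18  103=10  104=27
Turnaround (C−A): 101=6  102=17  103=9  104=25

18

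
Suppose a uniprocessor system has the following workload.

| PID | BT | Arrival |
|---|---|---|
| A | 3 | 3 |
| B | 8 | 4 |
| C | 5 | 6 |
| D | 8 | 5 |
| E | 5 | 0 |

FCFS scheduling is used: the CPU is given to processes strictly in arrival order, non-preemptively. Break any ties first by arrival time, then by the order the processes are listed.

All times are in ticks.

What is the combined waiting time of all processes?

35

Timeline: | E 0-5 | A 5-8 | B 8-16 | D 16-24 | C 24-29 |
Completion: A=8  B=16  C=29  D=24  E=5
Turnaround (C−A): A=5  B=12  C=23  D=19  E=5
Waiting = turnaround − burst: A=2, B=4, C=18, D=11, E=0
Total waiting = 2 + 4 + 18 + 11 + 0 = 35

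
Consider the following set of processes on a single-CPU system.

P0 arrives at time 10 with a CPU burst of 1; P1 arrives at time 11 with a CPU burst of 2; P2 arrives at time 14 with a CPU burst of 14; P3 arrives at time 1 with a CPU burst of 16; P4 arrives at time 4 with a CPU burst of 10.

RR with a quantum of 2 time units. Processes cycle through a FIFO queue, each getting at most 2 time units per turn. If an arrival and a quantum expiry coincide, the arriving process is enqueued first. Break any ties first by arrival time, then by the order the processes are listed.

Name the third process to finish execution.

P4

Gantt: | idle 0-1 | P3 1-5 | P4 5-7 | P3 7-9 | P4 9-11 | P3 11-13 | P0 13-14 | P1 14-16 | P4 16-18 | P3 18-20 | P2 20-22 | P4 22-24 | P3 24-26 | P2 26-28 | P4 28-30 | P3 30-32 | P2 32-34 | P3 34-36 | P2 36-44 |
Completion: P0=14  P1=16  P2=44  P3=36  P4=30
Turnaround (C−A): P0=4  P1=5  P2=30  P3=35  P4=26
Finish order: P0 → P1 → P4 → P3 → P2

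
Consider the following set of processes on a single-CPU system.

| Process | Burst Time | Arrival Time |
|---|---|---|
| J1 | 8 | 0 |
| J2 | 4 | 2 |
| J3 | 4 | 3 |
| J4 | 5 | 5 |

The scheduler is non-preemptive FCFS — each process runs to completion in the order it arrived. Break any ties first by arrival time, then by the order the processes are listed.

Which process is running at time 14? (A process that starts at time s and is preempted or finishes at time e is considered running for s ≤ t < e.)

Timeline: | J1 0-8 | J2 8-12 | J3 12-16 | J4 16-21 |
Completion: J1=8  J2=12  J3=16  J4=21
Turnaround (C−A): J1=8  J2=10  J3=13  J4=16

J3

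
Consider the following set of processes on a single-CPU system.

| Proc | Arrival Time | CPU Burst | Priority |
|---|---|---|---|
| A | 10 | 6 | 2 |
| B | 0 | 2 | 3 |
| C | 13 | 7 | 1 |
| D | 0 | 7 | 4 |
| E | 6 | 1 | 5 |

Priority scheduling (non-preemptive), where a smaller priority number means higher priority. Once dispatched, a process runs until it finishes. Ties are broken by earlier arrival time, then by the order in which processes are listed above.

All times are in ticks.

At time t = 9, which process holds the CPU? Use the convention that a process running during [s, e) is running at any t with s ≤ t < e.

Gantt: | B 0-2 | D 2-9 | E 9-10 | A 10-16 | C 16-23 |
Completion: A=16  B=2  C=23  D=9  E=10

E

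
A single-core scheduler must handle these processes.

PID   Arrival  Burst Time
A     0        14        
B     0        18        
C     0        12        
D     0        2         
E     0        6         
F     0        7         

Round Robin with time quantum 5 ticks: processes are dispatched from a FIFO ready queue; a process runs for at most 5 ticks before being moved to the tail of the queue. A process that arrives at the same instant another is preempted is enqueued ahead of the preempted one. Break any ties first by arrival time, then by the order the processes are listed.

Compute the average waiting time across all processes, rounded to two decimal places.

35.00

Timeline: | A 0-5 | B 5-10 | C 10-15 | D 15-17 | E 17-22 | F 22-27 | A 27-32 | B 32-37 | C 37-42 | E 42-43 | F 43-45 | A 45-49 | B 49-54 | C 54-56 | B 56-59 |
Completion: A=49  B=59  C=56  D=17  E=43  F=45
Waiting times: A=35, B=41, C=44, D=15, E=37, F=38
Average waiting = (35+41+44+15+37+38) / 6 = 210/6 = 35.00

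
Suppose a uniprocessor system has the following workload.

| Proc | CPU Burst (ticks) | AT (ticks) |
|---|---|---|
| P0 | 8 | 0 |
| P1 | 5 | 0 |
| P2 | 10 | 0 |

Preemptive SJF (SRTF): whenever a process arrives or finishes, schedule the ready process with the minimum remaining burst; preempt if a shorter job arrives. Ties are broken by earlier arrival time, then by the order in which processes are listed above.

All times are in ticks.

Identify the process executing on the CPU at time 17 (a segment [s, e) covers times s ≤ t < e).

Schedule: | P1 0-5 | P0 5-13 | P2 13-23 |
Completion: P0=13  P1=5  P2=23
Turnaround (C−A): P0=13  P1=5  P2=23

P2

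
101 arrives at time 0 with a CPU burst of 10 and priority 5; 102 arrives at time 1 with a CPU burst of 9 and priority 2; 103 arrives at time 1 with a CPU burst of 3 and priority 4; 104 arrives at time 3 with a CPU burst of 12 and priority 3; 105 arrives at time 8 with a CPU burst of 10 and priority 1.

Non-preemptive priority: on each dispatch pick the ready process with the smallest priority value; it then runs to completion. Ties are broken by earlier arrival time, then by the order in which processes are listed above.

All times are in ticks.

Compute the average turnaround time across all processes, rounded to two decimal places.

26.20

Gantt: | 101 0-10 | 105 10-20 | 102 20-29 | 104 29-41 | 103 41-44 |
Completion: 101=10  102=29  103=44  104=41  105=20
Turnaround (C−A): 101=10  102=28  103=43  104=38  105=12
Turnaround times: 101=10, 102=28, 103=43, 104=38, 105=12
Average turnaround = (10+28+43+38+12) / 5 = 131/5 = 26.20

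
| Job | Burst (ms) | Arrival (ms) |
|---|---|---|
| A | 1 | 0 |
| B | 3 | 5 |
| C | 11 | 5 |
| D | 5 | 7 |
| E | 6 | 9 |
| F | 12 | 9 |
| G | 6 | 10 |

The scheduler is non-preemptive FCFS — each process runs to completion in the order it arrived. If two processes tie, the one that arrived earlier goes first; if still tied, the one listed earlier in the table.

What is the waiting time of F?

21

Gantt: | A 0-1 | idle 1-5 | B 5-8 | C 8-19 | D 19-24 | E 24-30 | F 30-42 | G 42-48 |
Completion: A=1  B=8  C=19  D=24  E=30  F=42  G=48
Waiting(F) = turnaround − burst = 33 − 12 = 21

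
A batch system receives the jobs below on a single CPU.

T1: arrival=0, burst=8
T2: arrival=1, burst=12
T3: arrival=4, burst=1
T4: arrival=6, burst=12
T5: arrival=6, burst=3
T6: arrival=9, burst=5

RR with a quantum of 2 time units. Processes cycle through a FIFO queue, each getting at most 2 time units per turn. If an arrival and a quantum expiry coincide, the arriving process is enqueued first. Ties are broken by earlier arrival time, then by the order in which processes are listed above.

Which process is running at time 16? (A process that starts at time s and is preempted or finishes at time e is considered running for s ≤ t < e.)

Schedule: | T1 0-2 | T2 2-4 | T1 4-6 | T3 6-7 | T2 7-9 | T4 9-11 | T5 11-13 | T1 13-15 | T6 15-17 | T2 17-19 | T4 19-21 | T5 21-22 | T1 22-24 | T6 24-26 | T2 26-28 | T4 28-30 | T6 30-31 | T2 31-33 | T4 33-35 | T2 35-37 | T4 37-41 |
Completion: T1=24  T2=37  T3=7  T4=41  T5=22  T6=31

T6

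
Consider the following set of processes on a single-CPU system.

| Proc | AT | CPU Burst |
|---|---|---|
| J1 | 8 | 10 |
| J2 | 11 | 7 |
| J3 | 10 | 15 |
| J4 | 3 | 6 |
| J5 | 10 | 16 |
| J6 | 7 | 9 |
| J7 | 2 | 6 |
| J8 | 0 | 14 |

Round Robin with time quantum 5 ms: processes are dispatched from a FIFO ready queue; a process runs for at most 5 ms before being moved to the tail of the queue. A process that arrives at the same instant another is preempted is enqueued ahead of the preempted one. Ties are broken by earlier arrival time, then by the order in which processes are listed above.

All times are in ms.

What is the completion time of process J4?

Gantt: | J8 0-5 | J7 5-10 | J4 10-15 | J8 15-20 | J6 20-25 | J1 25-30 | J3 30-35 | J5 35-40 | J7 40-41 | J2 41-46 | J4 46-47 | J8 47-51 | J6 51-55 | J1 55-60 | J3 60-65 | J5 65-70 | J2 70-72 | J3 72-77 | J5 77-83 |
Completion: J1=60  J2=72  J3=77  J4=47  J5=83  J6=55  J7=41  J8=51

47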